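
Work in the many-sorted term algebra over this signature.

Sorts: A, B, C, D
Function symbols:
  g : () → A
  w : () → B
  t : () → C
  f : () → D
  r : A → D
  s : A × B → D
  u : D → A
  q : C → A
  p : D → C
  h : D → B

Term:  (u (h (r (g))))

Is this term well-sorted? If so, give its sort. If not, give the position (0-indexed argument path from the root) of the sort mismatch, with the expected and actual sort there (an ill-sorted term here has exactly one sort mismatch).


      (g) : A
    (r (g)) : D
  (h (r (g))) : B
(u (h (r (g)))) : ✗ arg 0 at [0] has sort B, expected D

ill-sorted at position [0]: expected D, got B


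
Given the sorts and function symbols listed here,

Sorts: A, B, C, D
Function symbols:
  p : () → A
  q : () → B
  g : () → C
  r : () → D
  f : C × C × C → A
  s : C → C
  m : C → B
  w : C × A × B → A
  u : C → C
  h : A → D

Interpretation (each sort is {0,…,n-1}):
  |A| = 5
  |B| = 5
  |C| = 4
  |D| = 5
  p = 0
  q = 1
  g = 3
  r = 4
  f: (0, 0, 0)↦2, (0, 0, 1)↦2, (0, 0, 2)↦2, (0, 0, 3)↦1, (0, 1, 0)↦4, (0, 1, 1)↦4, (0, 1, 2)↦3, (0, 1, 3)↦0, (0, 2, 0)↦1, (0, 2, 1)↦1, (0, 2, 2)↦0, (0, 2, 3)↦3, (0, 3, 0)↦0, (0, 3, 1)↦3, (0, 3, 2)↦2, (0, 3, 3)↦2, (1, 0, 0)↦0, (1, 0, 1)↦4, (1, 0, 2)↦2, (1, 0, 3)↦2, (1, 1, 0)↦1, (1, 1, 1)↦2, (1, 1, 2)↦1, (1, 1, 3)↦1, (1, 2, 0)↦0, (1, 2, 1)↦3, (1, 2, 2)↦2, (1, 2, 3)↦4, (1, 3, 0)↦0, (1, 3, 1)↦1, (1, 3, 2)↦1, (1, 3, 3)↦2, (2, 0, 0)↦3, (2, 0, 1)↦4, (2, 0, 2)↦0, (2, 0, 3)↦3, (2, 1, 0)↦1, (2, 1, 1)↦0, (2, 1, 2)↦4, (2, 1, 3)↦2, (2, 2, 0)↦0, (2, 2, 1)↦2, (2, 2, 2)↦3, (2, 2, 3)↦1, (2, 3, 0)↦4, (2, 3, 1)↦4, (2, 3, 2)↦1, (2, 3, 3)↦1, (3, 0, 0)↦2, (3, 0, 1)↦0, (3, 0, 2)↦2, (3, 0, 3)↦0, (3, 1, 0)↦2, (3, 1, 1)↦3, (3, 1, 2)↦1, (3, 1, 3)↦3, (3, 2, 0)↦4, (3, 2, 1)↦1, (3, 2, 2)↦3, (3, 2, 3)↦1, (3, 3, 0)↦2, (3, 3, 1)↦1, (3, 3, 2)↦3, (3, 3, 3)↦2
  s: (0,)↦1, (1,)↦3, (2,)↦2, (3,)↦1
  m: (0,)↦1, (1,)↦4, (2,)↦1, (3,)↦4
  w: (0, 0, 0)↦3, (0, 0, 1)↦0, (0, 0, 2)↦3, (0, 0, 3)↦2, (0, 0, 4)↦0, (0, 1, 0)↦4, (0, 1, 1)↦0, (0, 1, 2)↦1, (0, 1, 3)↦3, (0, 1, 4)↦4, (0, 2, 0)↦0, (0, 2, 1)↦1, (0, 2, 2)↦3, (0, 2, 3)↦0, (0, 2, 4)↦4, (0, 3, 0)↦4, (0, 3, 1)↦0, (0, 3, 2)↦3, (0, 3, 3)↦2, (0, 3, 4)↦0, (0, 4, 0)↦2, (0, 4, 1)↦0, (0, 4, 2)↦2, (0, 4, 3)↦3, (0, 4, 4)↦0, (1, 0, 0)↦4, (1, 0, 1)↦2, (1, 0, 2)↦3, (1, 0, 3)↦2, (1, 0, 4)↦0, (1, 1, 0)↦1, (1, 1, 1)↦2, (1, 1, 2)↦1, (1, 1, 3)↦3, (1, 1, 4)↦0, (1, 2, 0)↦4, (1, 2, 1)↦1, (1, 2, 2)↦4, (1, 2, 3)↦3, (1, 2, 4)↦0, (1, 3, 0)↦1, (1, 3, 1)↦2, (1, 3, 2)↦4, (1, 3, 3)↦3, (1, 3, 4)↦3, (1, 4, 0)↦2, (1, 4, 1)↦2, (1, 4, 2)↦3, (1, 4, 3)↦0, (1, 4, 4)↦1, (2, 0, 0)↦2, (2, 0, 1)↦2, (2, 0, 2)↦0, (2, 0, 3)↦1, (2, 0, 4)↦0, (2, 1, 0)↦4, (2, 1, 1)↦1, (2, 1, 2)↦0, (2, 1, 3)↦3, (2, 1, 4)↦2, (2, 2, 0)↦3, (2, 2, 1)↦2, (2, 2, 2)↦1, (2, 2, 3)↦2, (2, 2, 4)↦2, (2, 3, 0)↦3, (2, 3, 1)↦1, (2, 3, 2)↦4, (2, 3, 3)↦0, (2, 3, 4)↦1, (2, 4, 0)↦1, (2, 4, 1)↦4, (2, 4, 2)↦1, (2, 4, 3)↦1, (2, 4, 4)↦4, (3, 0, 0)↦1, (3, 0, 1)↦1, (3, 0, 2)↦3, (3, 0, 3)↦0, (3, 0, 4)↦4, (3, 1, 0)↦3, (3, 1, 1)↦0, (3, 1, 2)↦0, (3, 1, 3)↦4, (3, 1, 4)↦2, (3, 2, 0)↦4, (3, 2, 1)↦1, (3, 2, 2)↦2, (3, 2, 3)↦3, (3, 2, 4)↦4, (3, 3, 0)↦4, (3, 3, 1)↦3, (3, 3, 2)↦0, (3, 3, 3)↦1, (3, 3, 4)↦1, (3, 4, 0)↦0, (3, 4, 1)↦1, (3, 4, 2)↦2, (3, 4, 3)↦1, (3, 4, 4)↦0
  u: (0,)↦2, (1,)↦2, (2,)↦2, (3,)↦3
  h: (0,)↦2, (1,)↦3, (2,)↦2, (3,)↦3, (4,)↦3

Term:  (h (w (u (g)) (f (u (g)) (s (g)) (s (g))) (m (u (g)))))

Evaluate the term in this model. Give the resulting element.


  g = 3
  (u (g)) = u(3,) = 3
  g = 3
  (u (g)) = u(3,) = 3
  g = 3
  (s (g)) = s(3,) = 1
  g = 3
  (s (g)) = s(3,) = 1
  (f (u (g)) (s (g)) (s (g))) = f(3, 1, 1) = 3
  g = 3
  (u (g)) = u(3,) = 3
  (m (u (g))) = m(3,) = 4
  (w (u (g)) (f (u (g)) (s (g)) (s (g))) (m (u (g)))) = w(3, 3, 4) = 1
  (h (w (u (g)) (f (u (g)) (s (g)) (s (g))) (m (u (g))))) = h(1,) = 3

value = 3


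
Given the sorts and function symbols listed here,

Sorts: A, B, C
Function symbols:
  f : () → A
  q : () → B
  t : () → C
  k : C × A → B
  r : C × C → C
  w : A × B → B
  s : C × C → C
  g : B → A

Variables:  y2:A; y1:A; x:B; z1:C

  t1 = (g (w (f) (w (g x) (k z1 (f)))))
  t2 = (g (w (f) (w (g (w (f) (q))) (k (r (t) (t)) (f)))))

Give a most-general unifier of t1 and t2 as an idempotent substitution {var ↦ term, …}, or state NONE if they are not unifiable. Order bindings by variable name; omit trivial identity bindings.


{x ↦ (w (f) (q)), z1 ↦ (r (t) (t))}


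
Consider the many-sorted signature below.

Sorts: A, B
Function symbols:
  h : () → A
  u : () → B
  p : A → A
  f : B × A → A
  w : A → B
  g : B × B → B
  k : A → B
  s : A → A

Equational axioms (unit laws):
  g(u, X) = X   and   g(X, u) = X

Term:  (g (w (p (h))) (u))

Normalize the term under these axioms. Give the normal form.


1. (g (w (p (h))) (u))  →  (w (p (h)))

normal form = (w (p (h)))


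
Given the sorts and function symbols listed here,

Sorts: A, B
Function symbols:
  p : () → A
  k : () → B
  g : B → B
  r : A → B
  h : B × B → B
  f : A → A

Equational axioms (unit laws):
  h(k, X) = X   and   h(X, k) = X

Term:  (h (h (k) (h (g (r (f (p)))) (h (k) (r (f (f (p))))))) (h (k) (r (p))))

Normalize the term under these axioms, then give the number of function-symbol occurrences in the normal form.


size = 12

1. (h (h (k) (h (g (r (f (p)))) (h (k) (r (f (f (p))))))) (h (k) (r (p))))  →  (h (h (g (r (f (p)))) (h (k) (r (f (f (p)))))) (h (k) (r (p))))
2. (h (h (g (r (f (p)))) (h (k) (r (f (f (p)))))) (h (k) (r (p))))  →  (h (h (g (r (f (p)))) (r (f (f (p))))) (h (k) (r (p))))
3. (h (h (g (r (f (p)))) (r (f (f (p))))) (h (k) (r (p))))  →  (h (h (g (r (f (p)))) (r (f (f (p))))) (r (p)))
normal form: (h (h (g (r (f (p)))) (r (f (f (p))))) (r (p)))


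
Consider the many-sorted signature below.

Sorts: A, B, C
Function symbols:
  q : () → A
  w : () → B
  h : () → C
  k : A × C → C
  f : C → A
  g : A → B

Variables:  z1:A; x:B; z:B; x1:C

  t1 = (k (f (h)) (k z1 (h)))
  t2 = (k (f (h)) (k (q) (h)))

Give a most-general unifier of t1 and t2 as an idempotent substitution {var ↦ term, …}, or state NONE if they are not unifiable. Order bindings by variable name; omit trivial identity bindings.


{z1 ↦ (q)}


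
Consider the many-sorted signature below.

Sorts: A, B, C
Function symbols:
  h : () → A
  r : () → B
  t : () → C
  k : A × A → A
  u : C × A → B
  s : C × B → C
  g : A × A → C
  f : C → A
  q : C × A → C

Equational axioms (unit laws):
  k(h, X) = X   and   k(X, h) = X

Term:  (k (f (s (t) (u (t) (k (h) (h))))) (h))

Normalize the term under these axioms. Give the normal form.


normal form = (f (s (t) (u (t) (h))))

1. (k (f (s (t) (u (t) (k (h) (h))))) (h))  →  (f (s (t) (u (t) (k (h) (h)))))
2. (f (s (t) (u (t) (k (h) (h)))))  →  (f (s (t) (u (t) (h))))


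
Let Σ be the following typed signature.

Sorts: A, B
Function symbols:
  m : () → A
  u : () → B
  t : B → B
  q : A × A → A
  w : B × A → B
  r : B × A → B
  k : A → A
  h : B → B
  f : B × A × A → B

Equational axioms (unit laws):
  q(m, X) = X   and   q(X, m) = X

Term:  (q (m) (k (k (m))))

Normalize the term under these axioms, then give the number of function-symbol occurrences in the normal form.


1. (q (m) (k (k (m))))  →  (k (k (m)))
normal form: (k (k (m)))

size = 3


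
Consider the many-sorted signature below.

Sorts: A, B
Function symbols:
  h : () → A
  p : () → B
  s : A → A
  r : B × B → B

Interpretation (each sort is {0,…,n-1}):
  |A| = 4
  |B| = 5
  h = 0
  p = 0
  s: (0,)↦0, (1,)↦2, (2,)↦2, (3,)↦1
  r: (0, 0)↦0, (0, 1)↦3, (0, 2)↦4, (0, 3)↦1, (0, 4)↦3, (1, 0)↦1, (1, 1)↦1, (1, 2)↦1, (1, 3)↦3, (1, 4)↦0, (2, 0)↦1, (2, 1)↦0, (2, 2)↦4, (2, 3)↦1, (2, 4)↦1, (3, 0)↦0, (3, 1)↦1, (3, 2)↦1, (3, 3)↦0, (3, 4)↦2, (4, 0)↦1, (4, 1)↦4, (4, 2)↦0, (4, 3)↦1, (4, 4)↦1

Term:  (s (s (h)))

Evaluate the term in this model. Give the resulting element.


  h = 0
  (s (h)) = s(0,) = 0
  (s (s (h))) = s(0,) = 0

value = 0


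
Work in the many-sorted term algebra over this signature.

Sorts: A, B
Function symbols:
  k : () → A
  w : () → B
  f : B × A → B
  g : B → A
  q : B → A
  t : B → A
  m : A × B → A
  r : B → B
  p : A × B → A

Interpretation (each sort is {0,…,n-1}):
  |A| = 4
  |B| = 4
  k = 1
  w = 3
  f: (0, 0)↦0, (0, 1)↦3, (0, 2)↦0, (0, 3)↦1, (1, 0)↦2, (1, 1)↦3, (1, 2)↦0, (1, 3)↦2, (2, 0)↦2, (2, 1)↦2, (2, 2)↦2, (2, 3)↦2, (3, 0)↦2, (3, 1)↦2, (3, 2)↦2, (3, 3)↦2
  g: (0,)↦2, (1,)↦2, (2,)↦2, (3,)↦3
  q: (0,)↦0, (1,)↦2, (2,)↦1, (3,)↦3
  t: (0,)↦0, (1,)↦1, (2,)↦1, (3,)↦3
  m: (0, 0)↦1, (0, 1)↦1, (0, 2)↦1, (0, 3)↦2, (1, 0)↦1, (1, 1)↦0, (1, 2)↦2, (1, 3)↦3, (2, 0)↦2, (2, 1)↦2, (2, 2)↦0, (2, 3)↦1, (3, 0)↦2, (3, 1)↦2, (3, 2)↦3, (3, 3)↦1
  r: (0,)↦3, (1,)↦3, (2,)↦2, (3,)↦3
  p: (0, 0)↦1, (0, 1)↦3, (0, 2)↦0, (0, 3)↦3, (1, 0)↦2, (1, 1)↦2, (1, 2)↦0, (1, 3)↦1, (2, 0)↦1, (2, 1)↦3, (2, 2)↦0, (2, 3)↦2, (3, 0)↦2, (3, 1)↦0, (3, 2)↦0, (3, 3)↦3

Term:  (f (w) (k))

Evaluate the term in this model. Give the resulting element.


value = 2

  w = 3
  k = 1
  (f (w) (k)) = f(3, 1) = 2


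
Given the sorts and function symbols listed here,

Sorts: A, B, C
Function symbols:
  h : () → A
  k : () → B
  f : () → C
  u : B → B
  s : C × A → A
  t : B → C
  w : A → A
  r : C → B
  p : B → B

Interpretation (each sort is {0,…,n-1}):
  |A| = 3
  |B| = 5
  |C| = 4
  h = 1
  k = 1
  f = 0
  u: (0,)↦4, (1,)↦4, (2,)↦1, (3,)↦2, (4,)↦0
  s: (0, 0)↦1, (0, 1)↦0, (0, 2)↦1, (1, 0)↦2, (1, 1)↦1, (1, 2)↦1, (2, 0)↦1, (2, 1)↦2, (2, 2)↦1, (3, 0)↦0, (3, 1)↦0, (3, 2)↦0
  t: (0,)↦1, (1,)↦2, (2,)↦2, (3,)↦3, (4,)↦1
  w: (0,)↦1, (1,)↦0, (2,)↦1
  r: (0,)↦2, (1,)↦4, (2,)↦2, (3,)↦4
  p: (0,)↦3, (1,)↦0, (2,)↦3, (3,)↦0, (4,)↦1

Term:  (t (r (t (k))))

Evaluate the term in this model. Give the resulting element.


  k = 1
  (t (k)) = t(1,) = 2
  (r (t (k))) = r(2,) = 2
  (t (r (t (k)))) = t(2,) = 2

value = 2


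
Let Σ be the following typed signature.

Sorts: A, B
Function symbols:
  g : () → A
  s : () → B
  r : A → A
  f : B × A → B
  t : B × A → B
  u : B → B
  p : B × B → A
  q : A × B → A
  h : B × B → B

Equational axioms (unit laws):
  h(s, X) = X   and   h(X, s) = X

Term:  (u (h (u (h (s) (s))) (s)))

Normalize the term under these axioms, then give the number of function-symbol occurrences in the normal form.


size = 3

1. (u (h (u (h (s) (s))) (s)))  →  (u (u (h (s) (s))))
2. (u (u (h (s) (s))))  →  (u (u (s)))
normal form: (u (u (s)))


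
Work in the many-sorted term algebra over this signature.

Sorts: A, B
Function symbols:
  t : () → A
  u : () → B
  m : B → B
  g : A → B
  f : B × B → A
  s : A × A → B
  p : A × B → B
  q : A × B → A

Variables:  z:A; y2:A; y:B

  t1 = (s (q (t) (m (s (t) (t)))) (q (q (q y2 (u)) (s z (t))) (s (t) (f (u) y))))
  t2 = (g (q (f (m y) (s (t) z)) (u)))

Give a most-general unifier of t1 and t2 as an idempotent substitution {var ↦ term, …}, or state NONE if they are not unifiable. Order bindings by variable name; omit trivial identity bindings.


NONE (not unifiable)

head clash or occurs-check failure — not unifiable


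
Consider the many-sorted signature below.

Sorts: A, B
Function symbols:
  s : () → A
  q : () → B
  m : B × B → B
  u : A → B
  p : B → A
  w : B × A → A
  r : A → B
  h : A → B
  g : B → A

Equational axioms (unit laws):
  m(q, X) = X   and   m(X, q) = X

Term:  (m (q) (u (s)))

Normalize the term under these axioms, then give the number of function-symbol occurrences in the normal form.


size = 2

1. (m (q) (u (s)))  →  (u (s))
normal form: (u (s))


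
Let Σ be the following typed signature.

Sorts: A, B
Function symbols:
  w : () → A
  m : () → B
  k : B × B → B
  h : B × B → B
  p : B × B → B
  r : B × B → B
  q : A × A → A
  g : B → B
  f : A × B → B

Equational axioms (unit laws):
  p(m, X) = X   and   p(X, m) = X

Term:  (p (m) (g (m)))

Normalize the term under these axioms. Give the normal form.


normal form = (g (m))

1. (p (m) (g (m)))  →  (g (m))


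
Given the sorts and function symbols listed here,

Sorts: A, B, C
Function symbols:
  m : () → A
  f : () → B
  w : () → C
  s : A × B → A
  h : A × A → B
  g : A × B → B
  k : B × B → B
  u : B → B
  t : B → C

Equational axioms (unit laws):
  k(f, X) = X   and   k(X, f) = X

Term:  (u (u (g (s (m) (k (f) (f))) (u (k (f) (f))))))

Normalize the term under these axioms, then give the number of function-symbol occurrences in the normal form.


1. (u (u (g (s (m) (k (f) (f))) (u (k (f) (f))))))  →  (u (u (g (s (m) (f)) (u (k (f) (f))))))
2. (u (u (g (s (m) (f)) (u (k (f) (f))))))  →  (u (u (g (s (m) (f)) (u (f)))))
normal form: (u (u (g (s (m) (f)) (u (f)))))

size = 8


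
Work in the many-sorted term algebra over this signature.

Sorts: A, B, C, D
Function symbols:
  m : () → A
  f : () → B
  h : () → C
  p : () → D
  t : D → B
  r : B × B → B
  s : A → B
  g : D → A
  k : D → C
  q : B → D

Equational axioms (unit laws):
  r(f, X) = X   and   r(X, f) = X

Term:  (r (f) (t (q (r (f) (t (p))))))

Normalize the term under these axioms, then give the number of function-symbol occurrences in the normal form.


1. (r (f) (t (q (r (f) (t (p))))))  →  (t (q (r (f) (t (p)))))
2. (t (q (r (f) (t (p)))))  →  (t (q (t (p))))
normal form: (t (q (t (p))))

size = 4


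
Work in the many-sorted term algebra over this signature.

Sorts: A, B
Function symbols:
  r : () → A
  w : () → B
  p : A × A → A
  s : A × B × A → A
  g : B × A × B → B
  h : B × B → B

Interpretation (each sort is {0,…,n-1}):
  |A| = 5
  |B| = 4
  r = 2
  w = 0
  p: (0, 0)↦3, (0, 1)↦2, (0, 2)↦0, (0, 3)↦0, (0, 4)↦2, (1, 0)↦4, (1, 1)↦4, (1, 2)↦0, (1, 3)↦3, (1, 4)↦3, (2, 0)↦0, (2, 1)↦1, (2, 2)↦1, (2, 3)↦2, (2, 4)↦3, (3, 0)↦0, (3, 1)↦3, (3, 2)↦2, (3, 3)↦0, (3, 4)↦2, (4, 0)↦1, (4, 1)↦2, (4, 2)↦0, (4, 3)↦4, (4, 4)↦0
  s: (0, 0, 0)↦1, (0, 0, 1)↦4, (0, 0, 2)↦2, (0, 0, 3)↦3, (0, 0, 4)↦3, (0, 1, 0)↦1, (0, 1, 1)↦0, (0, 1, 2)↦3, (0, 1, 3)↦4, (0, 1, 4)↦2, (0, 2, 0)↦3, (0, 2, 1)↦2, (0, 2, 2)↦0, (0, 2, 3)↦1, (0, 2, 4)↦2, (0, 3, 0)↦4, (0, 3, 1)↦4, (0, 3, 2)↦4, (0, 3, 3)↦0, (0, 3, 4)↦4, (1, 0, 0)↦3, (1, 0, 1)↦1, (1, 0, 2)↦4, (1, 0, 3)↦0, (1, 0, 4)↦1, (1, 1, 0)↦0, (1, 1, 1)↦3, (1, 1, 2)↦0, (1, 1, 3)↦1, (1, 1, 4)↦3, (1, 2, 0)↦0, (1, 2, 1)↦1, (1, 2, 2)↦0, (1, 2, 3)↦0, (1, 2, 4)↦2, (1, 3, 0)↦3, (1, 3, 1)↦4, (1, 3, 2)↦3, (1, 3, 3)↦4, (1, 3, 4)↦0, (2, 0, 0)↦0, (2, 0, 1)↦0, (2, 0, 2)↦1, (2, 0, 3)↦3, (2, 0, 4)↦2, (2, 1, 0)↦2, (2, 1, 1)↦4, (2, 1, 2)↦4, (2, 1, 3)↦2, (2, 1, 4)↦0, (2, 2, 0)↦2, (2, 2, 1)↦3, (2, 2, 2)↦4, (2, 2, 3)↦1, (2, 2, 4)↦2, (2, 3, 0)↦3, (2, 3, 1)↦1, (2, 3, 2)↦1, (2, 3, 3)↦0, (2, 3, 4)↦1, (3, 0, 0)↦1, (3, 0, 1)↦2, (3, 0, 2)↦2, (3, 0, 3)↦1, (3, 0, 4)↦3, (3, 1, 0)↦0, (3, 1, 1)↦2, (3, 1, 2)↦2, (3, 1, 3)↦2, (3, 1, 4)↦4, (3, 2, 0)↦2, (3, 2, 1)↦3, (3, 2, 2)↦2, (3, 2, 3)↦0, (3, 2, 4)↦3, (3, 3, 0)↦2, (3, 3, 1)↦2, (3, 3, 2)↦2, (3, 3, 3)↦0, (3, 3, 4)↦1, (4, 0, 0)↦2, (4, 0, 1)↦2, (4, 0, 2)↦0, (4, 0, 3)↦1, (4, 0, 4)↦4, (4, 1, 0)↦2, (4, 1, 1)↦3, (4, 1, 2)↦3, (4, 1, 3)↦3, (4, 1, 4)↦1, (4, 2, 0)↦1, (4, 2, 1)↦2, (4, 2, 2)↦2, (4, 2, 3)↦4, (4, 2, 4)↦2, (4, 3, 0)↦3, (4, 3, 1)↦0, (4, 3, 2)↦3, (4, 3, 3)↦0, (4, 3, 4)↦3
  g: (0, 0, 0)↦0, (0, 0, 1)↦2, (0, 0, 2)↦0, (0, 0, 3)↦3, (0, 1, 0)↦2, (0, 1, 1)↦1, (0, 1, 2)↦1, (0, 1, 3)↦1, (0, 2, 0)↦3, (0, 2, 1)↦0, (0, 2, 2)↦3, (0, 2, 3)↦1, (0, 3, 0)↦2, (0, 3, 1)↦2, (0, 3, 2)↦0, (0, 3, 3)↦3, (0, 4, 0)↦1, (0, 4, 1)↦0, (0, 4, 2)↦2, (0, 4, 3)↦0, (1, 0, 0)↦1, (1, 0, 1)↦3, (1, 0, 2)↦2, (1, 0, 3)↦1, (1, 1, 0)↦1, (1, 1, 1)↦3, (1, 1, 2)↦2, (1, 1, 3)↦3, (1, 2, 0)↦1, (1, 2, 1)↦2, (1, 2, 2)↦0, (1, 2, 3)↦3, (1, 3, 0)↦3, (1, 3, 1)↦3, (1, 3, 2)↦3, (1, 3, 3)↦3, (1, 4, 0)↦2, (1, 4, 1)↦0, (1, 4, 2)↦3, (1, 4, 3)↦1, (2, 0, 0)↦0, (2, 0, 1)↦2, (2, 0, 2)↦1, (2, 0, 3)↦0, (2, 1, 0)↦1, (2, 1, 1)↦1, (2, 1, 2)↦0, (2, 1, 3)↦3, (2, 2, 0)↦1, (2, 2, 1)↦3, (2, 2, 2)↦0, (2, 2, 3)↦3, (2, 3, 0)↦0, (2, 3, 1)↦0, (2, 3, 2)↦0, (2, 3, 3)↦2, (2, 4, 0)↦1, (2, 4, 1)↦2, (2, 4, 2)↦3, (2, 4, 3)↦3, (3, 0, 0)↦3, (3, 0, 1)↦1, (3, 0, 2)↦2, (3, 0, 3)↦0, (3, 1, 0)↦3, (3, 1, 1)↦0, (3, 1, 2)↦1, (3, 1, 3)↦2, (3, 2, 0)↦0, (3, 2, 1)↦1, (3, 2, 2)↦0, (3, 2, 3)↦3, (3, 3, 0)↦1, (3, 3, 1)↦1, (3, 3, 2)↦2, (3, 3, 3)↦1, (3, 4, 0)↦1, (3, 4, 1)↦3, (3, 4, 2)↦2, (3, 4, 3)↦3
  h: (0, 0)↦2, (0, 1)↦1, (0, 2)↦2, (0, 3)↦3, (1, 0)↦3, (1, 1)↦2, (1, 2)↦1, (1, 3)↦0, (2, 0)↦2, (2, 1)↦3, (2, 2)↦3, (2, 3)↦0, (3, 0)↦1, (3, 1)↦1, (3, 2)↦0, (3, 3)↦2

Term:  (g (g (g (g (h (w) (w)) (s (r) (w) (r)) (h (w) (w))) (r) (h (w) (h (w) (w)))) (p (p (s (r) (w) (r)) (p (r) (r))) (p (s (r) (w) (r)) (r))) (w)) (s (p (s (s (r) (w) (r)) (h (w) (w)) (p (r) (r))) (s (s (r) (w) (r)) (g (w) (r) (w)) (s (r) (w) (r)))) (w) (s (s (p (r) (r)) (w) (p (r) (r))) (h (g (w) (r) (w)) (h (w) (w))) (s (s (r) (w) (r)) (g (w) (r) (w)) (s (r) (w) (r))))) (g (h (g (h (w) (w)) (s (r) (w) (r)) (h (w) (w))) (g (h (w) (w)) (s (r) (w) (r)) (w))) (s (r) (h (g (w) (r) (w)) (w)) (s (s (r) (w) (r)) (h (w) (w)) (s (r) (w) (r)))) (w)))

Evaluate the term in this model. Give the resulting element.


  w = 0
  w = 0
  (h (w) (w)) = h(0, 0) = 2
  r = 2
  w = 0
  r = 2
  (s (r) (w) (r)) = s(2, 0, 2) = 1
  w = 0
  w = 0
  (h (w) (w)) = h(0, 0) = 2
  (g (h (w) (w)) (s (r) (w) (r)) (h (w) (w))) = g(2, 1, 2) = 0
  r = 2
  w = 0
  w = 0
  w = 0
  (h (w) (w)) = h(0, 0) = 2
  (h (w) (h (w) (w))) = h(0, 2) = 2
  (g (g (h (w) (w)) (s (r) (w) (r)) (h (w) (w))) (r) (h (w) (h (w) (w)))) = g(0, 2, 2) = 3
  r = 2
  w = 0
  r = 2
  (s (r) (w) (r)) = s(2, 0, 2) = 1
  r = 2
  r = 2
  (p (r) (r)) = p(2, 2) = 1
  (p (s (r) (w) (r)) (p (r) (r))) = p(1, 1) = 4
  r = 2
  w = 0
  r = 2
  (s (r) (w) (r)) = s(2, 0, 2) = 1
  r = 2
  (p (s (r) (w) (r)) (r)) = p(1, 2) = 0
  (p (p (s (r) (w) (r)) (p (r) (r))) (p (s (r) (w) (r)) (r))) = p(4, 0) = 1
  w = 0
  (g (g (g (h (w) (w)) (s (r) (w) (r)) (h (w) (w))) (r) (h (w) (h (w) (w)))) (p (p (s (r) (w) (r)) (p (r) (r))) (p (s (r) (w) (r)) (r))) (w)) = g(3, 1, 0) = 3
  r = 2
  w = 0
  r = 2
  (s (r) (w) (r)) = s(2, 0, 2) = 1
  w = 0
  w = 0
  (h (w) (w)) = h(0, 0) = 2
  r = 2
  r = 2
  (p (r) (r)) = p(2, 2) = 1
  (s (s (r) (w) (r)) (h (w) (w)) (p (r) (r))) = s(1, 2, 1) = 1
  r = 2
  w = 0
  r = 2
  (s (r) (w) (r)) = s(2, 0, 2) = 1
  w = 0
  r = 2
  w = 0
  (g (w) (r) (w)) = g(0, 2, 0) = 3
  r = 2
  w = 0
  r = 2
  (s (r) (w) (r)) = s(2, 0, 2) = 1
  (s (s (r) (w) (r)) (g (w) (r) (w)) (s (r) (w) (r))) = s(1, 3, 1) = 4
  (p (s (s (r) (w) (r)) (h (w) (w)) (p (r) (r))) (s (s (r) (w) (r)) (g (w) (r) (w)) (s (r) (w) (r)))) = p(1, 4) = 3
  w = 0
  r = 2
  r = 2
  (p (r) (r)) = p(2, 2) = 1
  w = 0
  r = 2
  r = 2
  (p (r) (r)) = p(2, 2) = 1
  (s (p (r) (r)) (w) (p (r) (r))) = s(1, 0, 1) = 1
  w = 0
  r = 2
  w = 0
  (g (w) (r) (w)) = g(0, 2, 0) = 3
  w = 0
  w = 0
  (h (w) (w)) = h(0, 0) = 2
  (h (g (w) (r) (w)) (h (w) (w))) = h(3, 2) = 0
  r = 2
  w = 0
  r = 2
  (s (r) (w) (r)) = s(2, 0, 2) = 1
  w = 0
  r = 2
  w = 0
  (g (w) (r) (w)) = g(0, 2, 0) = 3
  r = 2
  w = 0
  r = 2
  (s (r) (w) (r)) = s(2, 0, 2) = 1
  (s (s (r) (w) (r)) (g (w) (r) (w)) (s (r) (w) (r))) = s(1, 3, 1) = 4
  (s (s (p (r) (r)) (w) (p (r) (r))) (h (g (w) (r) (w)) (h (w) (w))) (s (s (r) (w) (r)) (g (w) (r) (w)) (s (r) (w) (r)))) = s(1, 0, 4) = 1
  (s (p (s (s (r) (w) (r)) (h (w) (w)) (p (r) (r))) (s (s (r) (w) (r)) (g (w) (r) (w)) (s (r) (w) (r)))) (w) (s (s (p (r) (r)) (w) (p (r) (r))) (h (g (w) (r) (w)) (h (w) (w))) (s (s (r) (w) (r)) (g (w) (r) (w)) (s (r) (w) (r))))) = s(3, 0, 1) = 2
  w = 0
  w = 0
  (h (w) (w)) = h(0, 0) = 2
  r = 2
  w = 0
  r = 2
  (s (r) (w) (r)) = s(2, 0, 2) = 1
  w = 0
  w = 0
  (h (w) (w)) = h(0, 0) = 2
  (g (h (w) (w)) (s (r) (w) (r)) (h (w) (w))) = g(2, 1, 2) = 0
  w = 0
  w = 0
  (h (w) (w)) = h(0, 0) = 2
  r = 2
  w = 0
  r = 2
  (s (r) (w) (r)) = s(2, 0, 2) = 1
  w = 0
  (g (h (w) (w)) (s (r) (w) (r)) (w)) = g(2, 1, 0) = 1
  (h (g (h (w) (w)) (s (r) (w) (r)) (h (w) (w))) (g (h (w) (w)) (s (r) (w) (r)) (w))) = h(0, 1) = 1
  r = 2
  w = 0
  r = 2
  w = 0
  (g (w) (r) (w)) = g(0, 2, 0) = 3
  w = 0
  (h (g (w) (r) (w)) (w)) = h(3, 0) = 1
  r = 2
  w = 0
  r = 2
  (s (r) (w) (r)) = s(2, 0, 2) = 1
  w = 0
  w = 0
  (h (w) (w)) = h(0, 0) = 2
  r = 2
  w = 0
  r = 2
  (s (r) (w) (r)) = s(2, 0, 2) = 1
  (s (s (r) (w) (r)) (h (w) (w)) (s (r) (w) (r))) = s(1, 2, 1) = 1
  (s (r) (h (g (w) (r) (w)) (w)) (s (s (r) (w) (r)) (h (w) (w)) (s (r) (w) (r)))) = s(2, 1, 1) = 4
  w = 0
  (g (h (g (h (w) (w)) (s (r) (w) (r)) (h (w) (w))) (g (h (w) (w)) (s (r) (w) (r)) (w))) (s (r) (h (g (w) (r) (w)) (w)) (s (s (r) (w) (r)) (h (w) (w)) (s (r) (w) (r)))) (w)) = g(1, 4, 0) = 2
  (g (g (g (g (h (w) (w)) (s (r) (w) (r)) (h (w) (w))) (r) (h (w) (h (w) (w)))) (p (p (s (r) (w) (r)) (p (r) (r))) (p (s (r) (w) (r)) (r))) (w)) (s (p (s (s (r) (w) (r)) (h (w) (w)) (p (r) (r))) (s (s (r) (w) (r)) (g (w) (r) (w)) (s (r) (w) (r)))) (w) (s (s (p (r) (r)) (w) (p (r) (r))) (h (g (w) (r) (w)) (h (w) (w))) (s (s (r) (w) (r)) (g (w) (r) (w)) (s (r) (w) (r))))) (g (h (g (h (w) (w)) (s (r) (w) (r)) (h (w) (w))) (g (h (w) (w)) (s (r) (w) (r)) (w))) (s (r) (h (g (w) (r) (w)) (w)) (s (s (r) (w) (r)) (h (w) (w)) (s (r) (w) (r)))) (w))) = g(3, 2, 2) = 0

value = 0


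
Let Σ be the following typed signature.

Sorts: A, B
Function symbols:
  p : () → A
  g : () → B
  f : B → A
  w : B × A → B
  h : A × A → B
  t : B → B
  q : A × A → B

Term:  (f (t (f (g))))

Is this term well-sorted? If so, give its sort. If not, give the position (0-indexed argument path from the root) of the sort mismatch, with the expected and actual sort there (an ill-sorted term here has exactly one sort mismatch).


      (g) : B
    (f (g)) : A
  (t (f (g))) : ✗ arg 0 at [0, 0] has sort A, expected B

ill-sorted at position [0, 0]: expected B, got A


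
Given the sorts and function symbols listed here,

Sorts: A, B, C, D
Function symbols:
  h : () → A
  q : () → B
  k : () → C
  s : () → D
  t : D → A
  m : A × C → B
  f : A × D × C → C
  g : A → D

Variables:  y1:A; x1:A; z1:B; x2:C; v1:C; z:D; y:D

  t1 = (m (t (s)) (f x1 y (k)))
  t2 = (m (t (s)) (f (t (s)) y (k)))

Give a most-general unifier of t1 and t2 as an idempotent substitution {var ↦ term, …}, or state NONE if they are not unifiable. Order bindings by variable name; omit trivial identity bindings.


{x1 ↦ (t (s))}


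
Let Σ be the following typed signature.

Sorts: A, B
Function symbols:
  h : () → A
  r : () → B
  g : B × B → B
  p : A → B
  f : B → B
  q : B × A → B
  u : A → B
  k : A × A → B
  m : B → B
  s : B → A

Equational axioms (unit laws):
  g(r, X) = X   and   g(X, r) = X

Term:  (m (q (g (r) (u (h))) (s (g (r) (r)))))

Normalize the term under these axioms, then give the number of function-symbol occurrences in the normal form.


size = 6

1. (m (q (g (r) (u (h))) (s (g (r) (r)))))  →  (m (q (u (h)) (s (g (r) (r)))))
2. (m (q (u (h)) (s (g (r) (r)))))  →  (m (q (u (h)) (s (r))))
normal form: (m (q (u (h)) (s (r))))


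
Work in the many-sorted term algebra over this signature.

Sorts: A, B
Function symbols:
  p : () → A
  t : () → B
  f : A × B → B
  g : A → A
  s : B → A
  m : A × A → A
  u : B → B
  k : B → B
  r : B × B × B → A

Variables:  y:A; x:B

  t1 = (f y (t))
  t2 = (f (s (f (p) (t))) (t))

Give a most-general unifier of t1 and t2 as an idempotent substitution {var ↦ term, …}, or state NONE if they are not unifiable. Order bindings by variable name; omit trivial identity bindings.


{y ↦ (s (f (p) (t)))}


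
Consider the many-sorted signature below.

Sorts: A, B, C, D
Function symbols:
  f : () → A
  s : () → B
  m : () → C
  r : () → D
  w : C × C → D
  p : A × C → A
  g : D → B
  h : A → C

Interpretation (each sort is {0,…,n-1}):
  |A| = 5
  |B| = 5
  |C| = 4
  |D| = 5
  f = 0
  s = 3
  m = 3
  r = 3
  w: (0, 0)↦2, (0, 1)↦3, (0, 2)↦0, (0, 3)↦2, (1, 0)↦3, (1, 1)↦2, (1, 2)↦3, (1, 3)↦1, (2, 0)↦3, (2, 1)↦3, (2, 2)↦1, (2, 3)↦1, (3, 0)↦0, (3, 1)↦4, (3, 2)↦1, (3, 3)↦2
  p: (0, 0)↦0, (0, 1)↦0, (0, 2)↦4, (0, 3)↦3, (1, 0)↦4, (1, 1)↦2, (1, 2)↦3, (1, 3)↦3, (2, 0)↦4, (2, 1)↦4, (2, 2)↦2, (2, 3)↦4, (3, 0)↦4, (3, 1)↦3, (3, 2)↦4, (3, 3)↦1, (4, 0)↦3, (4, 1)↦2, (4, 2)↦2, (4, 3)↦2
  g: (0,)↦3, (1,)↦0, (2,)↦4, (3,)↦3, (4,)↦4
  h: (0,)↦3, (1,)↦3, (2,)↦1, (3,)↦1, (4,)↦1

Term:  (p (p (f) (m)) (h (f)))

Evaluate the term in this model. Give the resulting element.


value = 1

  f = 0
  m = 3
  (p (f) (m)) = p(0, 3) = 3
  f = 0
  (h (f)) = h(0,) = 3
  (p (p (f) (m)) (h (f))) = p(3, 3) = 1


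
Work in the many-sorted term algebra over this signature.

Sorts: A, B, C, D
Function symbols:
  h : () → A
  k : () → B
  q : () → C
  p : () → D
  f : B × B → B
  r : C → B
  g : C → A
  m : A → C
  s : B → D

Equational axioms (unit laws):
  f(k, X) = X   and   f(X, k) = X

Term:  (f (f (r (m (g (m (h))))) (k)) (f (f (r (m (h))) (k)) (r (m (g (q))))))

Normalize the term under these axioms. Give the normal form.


normal form = (f (r (m (g (m (h))))) (f (r (m (h))) (r (m (g (q))))))

1. (f (f (r (m (g (m (h))))) (k)) (f (f (r (m (h))) (k)) (r (m (g (q))))))  →  (f (r (m (g (m (h))))) (f (f (r (m (h))) (k)) (r (m (g (q))))))
2. (f (r (m (g (m (h))))) (f (f (r (m (h))) (k)) (r (m (g (q))))))  →  (f (r (m (g (m (h))))) (f (r (m (h))) (r (m (g (q))))))


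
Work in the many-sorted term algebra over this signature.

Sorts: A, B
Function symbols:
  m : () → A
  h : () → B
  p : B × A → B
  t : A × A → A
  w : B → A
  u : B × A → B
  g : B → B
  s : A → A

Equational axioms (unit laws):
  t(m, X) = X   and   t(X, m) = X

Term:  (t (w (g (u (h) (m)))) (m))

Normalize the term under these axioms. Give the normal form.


1. (t (w (g (u (h) (m)))) (m))  →  (w (g (u (h) (m))))

normal form = (w (g (u (h) (m))))


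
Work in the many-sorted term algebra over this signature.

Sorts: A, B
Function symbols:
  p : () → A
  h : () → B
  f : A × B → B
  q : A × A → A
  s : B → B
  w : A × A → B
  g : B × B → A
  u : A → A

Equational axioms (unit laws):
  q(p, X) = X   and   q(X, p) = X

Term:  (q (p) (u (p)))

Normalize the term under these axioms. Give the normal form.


normal form = (u (p))

1. (q (p) (u (p)))  →  (u (p))


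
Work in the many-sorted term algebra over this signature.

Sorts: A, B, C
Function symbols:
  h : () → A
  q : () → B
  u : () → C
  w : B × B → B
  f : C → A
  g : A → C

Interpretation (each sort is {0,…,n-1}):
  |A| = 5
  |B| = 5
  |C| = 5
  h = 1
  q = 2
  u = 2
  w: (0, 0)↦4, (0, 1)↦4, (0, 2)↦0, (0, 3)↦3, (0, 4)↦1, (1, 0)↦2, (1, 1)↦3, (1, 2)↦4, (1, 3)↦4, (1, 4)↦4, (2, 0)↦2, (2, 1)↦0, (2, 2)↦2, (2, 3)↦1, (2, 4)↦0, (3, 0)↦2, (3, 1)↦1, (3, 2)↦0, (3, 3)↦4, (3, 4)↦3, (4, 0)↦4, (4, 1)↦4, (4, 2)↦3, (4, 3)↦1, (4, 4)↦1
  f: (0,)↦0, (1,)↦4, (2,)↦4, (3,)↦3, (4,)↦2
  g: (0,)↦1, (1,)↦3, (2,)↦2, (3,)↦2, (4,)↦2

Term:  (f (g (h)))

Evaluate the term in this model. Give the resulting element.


value = 3

  h = 1
  (g (h)) = g(1,) = 3
  (f (g (h))) = f(3,) = 3


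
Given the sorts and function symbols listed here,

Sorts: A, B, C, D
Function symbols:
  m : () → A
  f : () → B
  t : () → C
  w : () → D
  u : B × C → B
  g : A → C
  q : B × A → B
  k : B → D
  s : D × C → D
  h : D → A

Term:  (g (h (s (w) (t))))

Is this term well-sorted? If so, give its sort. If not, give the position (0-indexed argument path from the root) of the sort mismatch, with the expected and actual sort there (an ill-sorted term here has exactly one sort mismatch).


      (w) : D
      (t) : C
    (s (w) (t)) : D
  (h (s (w) (t))) : A
(g (h (s (w) (t)))) : C

well-sorted; sort = C


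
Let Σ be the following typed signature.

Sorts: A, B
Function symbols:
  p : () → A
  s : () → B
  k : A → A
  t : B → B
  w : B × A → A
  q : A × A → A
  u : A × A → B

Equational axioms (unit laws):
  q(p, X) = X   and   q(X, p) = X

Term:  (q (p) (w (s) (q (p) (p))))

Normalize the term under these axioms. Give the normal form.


normal form = (w (s) (p))

1. (q (p) (w (s) (q (p) (p))))  →  (w (s) (q (p) (p)))
2. (w (s) (q (p) (p)))  →  (w (s) (p))


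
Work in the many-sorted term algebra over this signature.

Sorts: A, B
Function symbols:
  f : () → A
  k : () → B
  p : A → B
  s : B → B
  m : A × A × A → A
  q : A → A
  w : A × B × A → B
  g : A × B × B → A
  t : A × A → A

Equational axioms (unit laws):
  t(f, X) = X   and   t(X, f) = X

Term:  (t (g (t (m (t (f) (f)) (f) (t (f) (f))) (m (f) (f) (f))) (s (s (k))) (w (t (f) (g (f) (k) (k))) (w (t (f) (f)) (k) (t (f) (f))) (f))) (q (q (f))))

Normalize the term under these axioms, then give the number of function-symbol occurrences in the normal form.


1. (t (g (t (m (t (f) (f)) (f) (t (f) (f))) (m (f) (f) (f))) (s (s (k))) (w (t (f) (g (f) (k) (k))) (w (t (f) (f)) (k) (t (f) (f))) (f))) (q (q (f))))  →  (t (g (t (m (f) (f) (t (f) (f))) (m (f) (f) (f))) (s (s (k))) (w (t (f) (g (f) (k) (k))) (w (t (f) (f)) (k) (t (f) (f))) (f))) (q (q (f))))
2. (t (g (t (m (f) (f) (t (f) (f))) (m (f) (f) (f))) (s (s (k))) (w (t (f) (g (f) (k) (k))) (w (t (f) (f)) (k) (t (f) (f))) (f))) (q (q (f))))  →  (t (g (t (m (f) (f) (f)) (m (f) (f) (f))) (s (s (k))) (w (t (f) (g (f) (k) (k))) (w (t (f) (f)) (k) (t (f) (f))) (f))) (q (q (f))))
3. (t (g (t (m (f) (f) (f)) (m (f) (f) (f))) (s (s (k))) (w (t (f) (g (f) (k) (k))) (w (t (f) (f)) (k) (t (f) (f))) (f))) (q (q (f))))  →  (t (g (t (m (f) (f) (f)) (m (f) (f) (f))) (s (s (k))) (w (g (f) (k) (k)) (w (t (f) (f)) (k) (t (f) (f))) (f))) (q (q (f))))
4. (t (g (t (m (f) (f) (f)) (m (f) (f) (f))) (s (s (k))) (w (g (f) (k) (k)) (w (t (f) (f)) (k) (t (f) (f))) (f))) (q (q (f))))  →  (t (g (t (m (f) (f) (f)) (m (f) (f) (f))) (s (s (k))) (w (g (f) (k) (k)) (w (f) (k) (t (f) (f))) (f))) (q (q (f))))
5. (t (g (t (m (f) (f) (f)) (m (f) (f) (f))) (s (s (k))) (w (g (f) (k) (k)) (w (f) (k) (t (f) (f))) (f))) (q (q (f))))  →  (t (g (t (m (f) (f) (f)) (m (f) (f) (f))) (s (s (k))) (w (g (f) (k) (k)) (w (f) (k) (f)) (f))) (q (q (f))))
normal form: (t (g (t (m (f) (f) (f)) (m (f) (f) (f))) (s (s (k))) (w (g (f) (k) (k)) (w (f) (k) (f)) (f))) (q (q (f))))

size = 27


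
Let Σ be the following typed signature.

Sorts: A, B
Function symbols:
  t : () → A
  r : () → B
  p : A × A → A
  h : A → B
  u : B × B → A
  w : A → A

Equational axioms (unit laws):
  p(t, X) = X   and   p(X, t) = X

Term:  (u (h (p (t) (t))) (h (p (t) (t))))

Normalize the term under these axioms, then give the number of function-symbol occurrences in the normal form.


size = 5

1. (u (h (p (t) (t))) (h (p (t) (t))))  →  (u (h (t)) (h (p (t) (t))))
2. (u (h (t)) (h (p (t) (t))))  →  (u (h (t)) (h (t)))
normal form: (u (h (t)) (h (t)))


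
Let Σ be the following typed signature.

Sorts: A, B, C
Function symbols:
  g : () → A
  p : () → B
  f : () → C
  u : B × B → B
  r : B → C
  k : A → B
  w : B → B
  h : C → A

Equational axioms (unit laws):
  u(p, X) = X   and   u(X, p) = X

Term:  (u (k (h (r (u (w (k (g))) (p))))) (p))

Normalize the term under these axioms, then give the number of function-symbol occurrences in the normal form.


1. (u (k (h (r (u (w (k (g))) (p))))) (p))  →  (k (h (r (u (w (k (g))) (p)))))
2. (k (h (r (u (w (k (g))) (p)))))  →  (k (h (r (w (k (g))))))
normal form: (k (h (r (w (k (g))))))

size = 6


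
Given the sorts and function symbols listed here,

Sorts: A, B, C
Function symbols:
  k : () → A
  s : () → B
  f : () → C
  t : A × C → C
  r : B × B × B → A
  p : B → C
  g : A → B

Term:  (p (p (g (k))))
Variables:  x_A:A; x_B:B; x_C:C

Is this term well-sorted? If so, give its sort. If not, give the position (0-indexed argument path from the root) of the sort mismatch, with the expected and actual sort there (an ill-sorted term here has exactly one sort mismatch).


ill-sorted at position [0]: expected B, got C

      (k) : A
    (g (k)) : B
  (p (g (k))) : C
(p (p (g (k)))) : ✗ arg 0 at [0] has sort C, expected B


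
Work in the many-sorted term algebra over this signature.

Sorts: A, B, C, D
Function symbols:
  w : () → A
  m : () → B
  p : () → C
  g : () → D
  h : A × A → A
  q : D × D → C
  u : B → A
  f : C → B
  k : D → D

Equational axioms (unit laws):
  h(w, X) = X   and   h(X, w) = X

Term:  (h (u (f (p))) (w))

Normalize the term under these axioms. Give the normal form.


normal form = (u (f (p)))

1. (h (u (f (p))) (w))  →  (u (f (p)))


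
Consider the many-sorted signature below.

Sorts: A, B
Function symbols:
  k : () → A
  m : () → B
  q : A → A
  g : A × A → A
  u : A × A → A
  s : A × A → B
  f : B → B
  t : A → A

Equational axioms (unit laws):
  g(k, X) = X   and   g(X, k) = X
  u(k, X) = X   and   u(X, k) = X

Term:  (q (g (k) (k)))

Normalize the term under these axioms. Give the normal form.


1. (q (g (k) (k)))  →  (q (k))

normal form = (q (k))


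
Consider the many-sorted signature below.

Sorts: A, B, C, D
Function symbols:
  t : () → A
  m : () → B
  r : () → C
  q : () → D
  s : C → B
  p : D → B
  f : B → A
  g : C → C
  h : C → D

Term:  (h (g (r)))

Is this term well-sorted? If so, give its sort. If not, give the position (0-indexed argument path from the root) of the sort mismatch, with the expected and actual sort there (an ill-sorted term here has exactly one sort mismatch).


well-sorted; sort = D

    (r) : C
  (g (r)) : C
(h (g (r))) : D


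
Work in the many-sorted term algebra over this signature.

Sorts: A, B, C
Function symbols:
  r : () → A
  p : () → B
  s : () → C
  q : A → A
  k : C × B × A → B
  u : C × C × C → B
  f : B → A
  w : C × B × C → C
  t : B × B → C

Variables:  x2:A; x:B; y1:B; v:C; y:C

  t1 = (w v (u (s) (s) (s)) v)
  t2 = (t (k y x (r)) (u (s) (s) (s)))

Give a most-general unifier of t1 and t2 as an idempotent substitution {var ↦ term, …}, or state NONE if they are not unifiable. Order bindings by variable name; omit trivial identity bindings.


NONE (not unifiable)

head clash or occurs-check failure — not unifiable


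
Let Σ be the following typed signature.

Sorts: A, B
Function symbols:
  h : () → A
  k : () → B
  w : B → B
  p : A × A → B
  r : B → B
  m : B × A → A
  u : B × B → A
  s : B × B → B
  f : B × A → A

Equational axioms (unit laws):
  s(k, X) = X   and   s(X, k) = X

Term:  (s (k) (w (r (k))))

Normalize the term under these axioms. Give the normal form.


1. (s (k) (w (r (k))))  →  (w (r (k)))

normal form = (w (r (k)))


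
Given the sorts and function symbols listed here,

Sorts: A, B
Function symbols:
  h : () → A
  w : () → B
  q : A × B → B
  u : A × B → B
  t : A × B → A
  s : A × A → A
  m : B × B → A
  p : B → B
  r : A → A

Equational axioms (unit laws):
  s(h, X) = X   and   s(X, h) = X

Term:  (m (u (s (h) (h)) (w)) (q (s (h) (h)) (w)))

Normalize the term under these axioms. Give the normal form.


normal form = (m (u (h) (w)) (q (h) (w)))

1. (m (u (s (h) (h)) (w)) (q (s (h) (h)) (w)))  →  (m (u (h) (w)) (q (s (h) (h)) (w)))
2. (m (u (h) (w)) (q (s (h) (h)) (w)))  →  (m (u (h) (w)) (q (h) (w)))


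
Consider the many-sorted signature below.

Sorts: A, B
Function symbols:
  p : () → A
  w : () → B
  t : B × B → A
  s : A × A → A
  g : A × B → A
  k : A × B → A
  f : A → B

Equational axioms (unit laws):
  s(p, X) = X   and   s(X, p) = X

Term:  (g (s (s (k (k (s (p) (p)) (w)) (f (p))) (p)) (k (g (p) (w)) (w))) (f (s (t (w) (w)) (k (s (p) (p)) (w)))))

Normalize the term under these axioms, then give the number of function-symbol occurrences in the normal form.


size = 21

1. (g (s (s (k (k (s (p) (p)) (w)) (f (p))) (p)) (k (g (p) (w)) (w))) (f (s (t (w) (w)) (k (s (p) (p)) (w)))))  →  (g (s (k (k (s (p) (p)) (w)) (f (p))) (k (g (p) (w)) (w))) (f (s (t (w) (w)) (k (s (p) (p)) (w)))))
2. (g (s (k (k (s (p) (p)) (w)) (f (p))) (k (g (p) (w)) (w))) (f (s (t (w) (w)) (k (s (p) (p)) (w)))))  →  (g (s (k (k (p) (w)) (f (p))) (k (g (p) (w)) (w))) (f (s (t (w) (w)) (k (s (p) (p)) (w)))))
3. (g (s (k (k (p) (w)) (f (p))) (k (g (p) (w)) (w))) (f (s (t (w) (w)) (k (s (p) (p)) (w)))))  →  (g (s (k (k (p) (w)) (f (p))) (k (g (p) (w)) (w))) (f (s (t (w) (w)) (k (p) (w)))))
normal form: (g (s (k (k (p) (w)) (f (p))) (k (g (p) (w)) (w))) (f (s (t (w) (w)) (k (p) (w)))))


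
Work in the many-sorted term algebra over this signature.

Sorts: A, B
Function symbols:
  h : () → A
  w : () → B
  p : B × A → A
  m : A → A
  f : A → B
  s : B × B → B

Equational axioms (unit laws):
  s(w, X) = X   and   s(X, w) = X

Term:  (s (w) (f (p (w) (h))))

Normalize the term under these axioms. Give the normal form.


1. (s (w) (f (p (w) (h))))  →  (f (p (w) (h)))

normal form = (f (p (w) (h)))


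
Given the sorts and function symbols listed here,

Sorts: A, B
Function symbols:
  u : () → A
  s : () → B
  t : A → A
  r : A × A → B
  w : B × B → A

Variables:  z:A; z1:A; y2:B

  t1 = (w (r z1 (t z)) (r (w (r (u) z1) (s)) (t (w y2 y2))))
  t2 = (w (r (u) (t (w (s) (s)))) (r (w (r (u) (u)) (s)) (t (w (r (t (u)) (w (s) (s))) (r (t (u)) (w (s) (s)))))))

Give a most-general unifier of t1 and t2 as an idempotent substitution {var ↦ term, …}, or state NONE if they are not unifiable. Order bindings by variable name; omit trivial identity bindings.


{y2 ↦ (r (t (u)) (w (s) (s))), z ↦ (w (s) (s)), z1 ↦ (u)}


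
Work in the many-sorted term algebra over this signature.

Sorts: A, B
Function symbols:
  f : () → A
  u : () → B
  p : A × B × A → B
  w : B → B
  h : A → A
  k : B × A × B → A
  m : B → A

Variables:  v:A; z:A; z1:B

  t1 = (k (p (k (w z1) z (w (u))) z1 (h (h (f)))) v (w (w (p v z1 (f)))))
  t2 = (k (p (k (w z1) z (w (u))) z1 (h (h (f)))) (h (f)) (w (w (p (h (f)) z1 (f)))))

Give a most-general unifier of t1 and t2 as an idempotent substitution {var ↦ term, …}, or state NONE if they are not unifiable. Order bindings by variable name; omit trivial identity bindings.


{v ↦ (h (f))}


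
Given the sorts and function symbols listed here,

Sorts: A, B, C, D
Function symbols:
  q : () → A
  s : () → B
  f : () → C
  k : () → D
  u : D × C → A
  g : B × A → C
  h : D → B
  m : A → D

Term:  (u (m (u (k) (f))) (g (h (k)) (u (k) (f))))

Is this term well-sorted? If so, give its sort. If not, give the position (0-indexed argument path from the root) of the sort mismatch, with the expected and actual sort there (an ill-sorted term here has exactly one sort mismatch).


well-sorted; sort = A

      (k) : D
      (f) : C
    (u (k) (f)) : A
  (m (u (k) (f))) : D
      (k) : D
    (h (k)) : B
      (k) : D
      (f) : C
    (u (k) (f)) : A
  (g (h (k)) (u (k) (f))) : C
(u (m (u (k) (f))) (g (h (k)) (u (k) (f)))) : A


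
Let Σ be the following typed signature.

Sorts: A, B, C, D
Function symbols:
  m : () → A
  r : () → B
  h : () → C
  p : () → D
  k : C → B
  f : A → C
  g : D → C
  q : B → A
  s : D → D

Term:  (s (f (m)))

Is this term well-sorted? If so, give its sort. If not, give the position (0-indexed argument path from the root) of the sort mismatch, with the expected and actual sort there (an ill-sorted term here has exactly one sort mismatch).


    (m) : A
  (f (m)) : C
(s (f (m))) : ✗ arg 0 at [0] has sort C, expected D

ill-sorted at position [0]: expected D, got C
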